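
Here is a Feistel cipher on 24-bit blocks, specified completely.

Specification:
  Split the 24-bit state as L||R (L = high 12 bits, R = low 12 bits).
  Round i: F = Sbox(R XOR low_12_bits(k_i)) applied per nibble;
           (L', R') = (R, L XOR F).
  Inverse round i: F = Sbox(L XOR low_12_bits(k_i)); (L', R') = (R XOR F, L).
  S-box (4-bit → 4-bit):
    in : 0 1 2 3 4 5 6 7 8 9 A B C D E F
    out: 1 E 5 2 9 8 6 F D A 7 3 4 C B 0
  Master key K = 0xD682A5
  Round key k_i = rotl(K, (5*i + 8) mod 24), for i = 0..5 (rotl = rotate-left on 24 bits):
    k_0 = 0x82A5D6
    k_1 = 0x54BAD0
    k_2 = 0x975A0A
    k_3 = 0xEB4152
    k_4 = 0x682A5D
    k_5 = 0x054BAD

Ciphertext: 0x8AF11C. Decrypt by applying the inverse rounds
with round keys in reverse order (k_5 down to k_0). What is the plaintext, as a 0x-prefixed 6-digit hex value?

s_0 = ciphertext = 0x8AF11C
s_1 = InvRound(s_0, k_5) = 0x3098AF
s_2 = InvRound(s_1, k_4) = 0x226309
s_3 = InvRound(s_2, k_3) = 0x1F0226
s_4 = InvRound(s_3, k_2) = 0x1211F0
s_5 = InvRound(s_4, k_1) = 0x2FE121
s_6 = InvRound(s_5, k_0) = 0xE7C2FE

0xE7C2FE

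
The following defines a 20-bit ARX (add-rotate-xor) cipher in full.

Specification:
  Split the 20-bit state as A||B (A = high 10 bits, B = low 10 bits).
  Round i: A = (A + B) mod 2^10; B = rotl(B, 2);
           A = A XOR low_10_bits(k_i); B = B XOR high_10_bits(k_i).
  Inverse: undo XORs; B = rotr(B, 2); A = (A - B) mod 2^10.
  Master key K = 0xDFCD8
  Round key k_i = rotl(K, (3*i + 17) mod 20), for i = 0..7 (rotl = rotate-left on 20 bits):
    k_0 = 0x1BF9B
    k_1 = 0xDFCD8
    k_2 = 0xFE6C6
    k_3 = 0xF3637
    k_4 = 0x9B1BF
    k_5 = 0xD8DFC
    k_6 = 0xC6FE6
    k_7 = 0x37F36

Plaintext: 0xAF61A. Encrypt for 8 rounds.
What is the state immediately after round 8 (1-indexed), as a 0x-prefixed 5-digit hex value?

0x07A0E

s_0 = plaintext = 0xAF61A
s_1 = Round(s_0, k_0) = 0xD3005
s_2 = Round(s_1, k_1) = 0xE276B
s_3 = Round(s_2, k_2) = 0x0CA56
s_4 = Round(s_3, k_3) = 0x2FE97
s_5 = Round(s_4, k_4) = 0xBA432
s_6 = Round(s_5, k_5) = 0xB9FAB
s_7 = Round(s_6, k_6) = 0x5D1B4
s_8 = Round(s_7, k_7) = 0x07A0E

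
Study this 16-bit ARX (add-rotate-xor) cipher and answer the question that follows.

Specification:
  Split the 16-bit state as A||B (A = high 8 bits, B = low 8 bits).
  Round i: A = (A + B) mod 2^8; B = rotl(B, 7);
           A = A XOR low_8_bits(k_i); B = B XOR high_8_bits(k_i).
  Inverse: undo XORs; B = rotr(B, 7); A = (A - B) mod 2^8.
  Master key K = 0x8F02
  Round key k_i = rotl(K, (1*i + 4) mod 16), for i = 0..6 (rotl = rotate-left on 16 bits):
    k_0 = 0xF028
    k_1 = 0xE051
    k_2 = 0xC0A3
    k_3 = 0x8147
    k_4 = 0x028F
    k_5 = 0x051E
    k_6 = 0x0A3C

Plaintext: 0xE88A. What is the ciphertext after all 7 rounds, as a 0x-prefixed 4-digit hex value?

0xFBE5

s_0 = plaintext = 0xE88A
s_1 = Round(s_0, k_0) = 0x5AB5
s_2 = Round(s_1, k_1) = 0x5E3A
s_3 = Round(s_2, k_2) = 0x3BDD
s_4 = Round(s_3, k_3) = 0x5F6F
s_5 = Round(s_4, k_4) = 0x41B5
s_6 = Round(s_5, k_5) = 0xE8DF
s_7 = Round(s_6, k_6) = 0xFBE5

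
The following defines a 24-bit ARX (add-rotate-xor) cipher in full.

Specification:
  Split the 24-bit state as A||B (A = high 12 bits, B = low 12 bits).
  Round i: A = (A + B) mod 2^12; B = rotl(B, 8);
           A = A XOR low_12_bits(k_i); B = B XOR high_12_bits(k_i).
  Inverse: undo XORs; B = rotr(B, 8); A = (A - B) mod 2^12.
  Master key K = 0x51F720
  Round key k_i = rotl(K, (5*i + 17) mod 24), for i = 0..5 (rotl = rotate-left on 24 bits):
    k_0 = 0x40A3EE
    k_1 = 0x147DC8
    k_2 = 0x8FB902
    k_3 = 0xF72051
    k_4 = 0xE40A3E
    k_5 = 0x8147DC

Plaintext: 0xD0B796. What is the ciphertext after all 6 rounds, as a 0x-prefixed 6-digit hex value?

s_0 = plaintext = 0xD0B796
s_1 = Round(s_0, k_0) = 0x74F273
s_2 = Round(s_1, k_1) = 0x40A260
s_3 = Round(s_2, k_2) = 0xF688DD
s_4 = Round(s_3, k_3) = 0x8142FF
s_5 = Round(s_4, k_4) = 0x12D16F
s_6 = Round(s_5, k_5) = 0x540702

0x540702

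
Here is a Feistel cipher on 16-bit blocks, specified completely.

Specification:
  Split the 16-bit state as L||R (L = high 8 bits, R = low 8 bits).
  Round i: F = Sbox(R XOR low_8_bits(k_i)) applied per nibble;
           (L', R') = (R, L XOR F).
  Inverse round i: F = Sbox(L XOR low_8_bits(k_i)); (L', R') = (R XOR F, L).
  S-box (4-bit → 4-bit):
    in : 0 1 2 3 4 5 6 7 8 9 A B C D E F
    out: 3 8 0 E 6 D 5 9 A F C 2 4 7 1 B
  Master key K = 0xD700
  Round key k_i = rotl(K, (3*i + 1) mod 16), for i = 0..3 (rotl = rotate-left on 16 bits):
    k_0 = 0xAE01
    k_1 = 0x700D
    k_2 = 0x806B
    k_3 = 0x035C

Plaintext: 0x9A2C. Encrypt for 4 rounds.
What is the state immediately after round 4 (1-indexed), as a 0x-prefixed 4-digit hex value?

0xBBC6

s_0 = plaintext = 0x9A2C
s_1 = Round(s_0, k_0) = 0x2C9D
s_2 = Round(s_1, k_1) = 0x9DDF
s_3 = Round(s_2, k_2) = 0xDFBB
s_4 = Round(s_3, k_3) = 0xBBC6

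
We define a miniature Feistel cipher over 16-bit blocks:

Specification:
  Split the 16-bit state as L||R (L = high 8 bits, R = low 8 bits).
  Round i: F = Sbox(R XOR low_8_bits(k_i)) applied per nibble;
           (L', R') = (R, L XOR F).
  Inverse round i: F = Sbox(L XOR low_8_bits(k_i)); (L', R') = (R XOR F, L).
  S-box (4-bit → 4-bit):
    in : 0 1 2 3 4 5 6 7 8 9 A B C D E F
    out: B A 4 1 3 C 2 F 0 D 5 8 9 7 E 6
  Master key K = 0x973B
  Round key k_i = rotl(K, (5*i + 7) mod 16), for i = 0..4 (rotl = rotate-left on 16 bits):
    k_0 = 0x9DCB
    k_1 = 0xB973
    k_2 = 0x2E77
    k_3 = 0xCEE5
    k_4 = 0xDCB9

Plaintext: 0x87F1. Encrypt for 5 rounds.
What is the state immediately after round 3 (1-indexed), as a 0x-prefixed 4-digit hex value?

0x1BBB

s_0 = plaintext = 0x87F1
s_1 = Round(s_0, k_0) = 0xF192
s_2 = Round(s_1, k_1) = 0x921B
s_3 = Round(s_2, k_2) = 0x1BBB
s_4 = Round(s_3, k_3) = 0xBBD5
s_5 = Round(s_4, k_4) = 0xD592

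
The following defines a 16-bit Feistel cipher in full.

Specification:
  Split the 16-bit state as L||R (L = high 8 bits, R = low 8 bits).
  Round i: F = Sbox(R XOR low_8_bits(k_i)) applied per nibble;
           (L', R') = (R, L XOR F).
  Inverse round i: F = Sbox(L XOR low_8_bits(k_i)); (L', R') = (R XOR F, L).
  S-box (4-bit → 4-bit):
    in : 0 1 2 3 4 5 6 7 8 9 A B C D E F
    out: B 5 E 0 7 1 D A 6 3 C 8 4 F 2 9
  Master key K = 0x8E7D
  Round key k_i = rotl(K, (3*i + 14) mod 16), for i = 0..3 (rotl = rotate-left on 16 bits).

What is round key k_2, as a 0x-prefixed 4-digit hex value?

K = 0x8E7D
k_0 = rotl(K, (3*0+14) mod 16) = rotl(K, 14) = 0x639F
k_1 = rotl(K, (3*1+14) mod 16) = rotl(K, 1) = 0x1CFB
k_2 = rotl(K, (3*2+14) mod 16) = rotl(K, 4) = 0xE7D8

0xE7D8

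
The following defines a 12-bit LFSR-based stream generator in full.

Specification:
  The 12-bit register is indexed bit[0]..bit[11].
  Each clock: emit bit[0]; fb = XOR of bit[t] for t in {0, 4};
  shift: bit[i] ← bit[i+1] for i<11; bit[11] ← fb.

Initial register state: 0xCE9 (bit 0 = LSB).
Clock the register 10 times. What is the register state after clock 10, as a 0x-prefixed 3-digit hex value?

0xC9F

reg_0 = 0xCE9
clock 1: out=1, reg = 0xE74
clock 2: out=0, reg = 0xF3A
clock 3: out=0, reg = 0xF9D
clock 4: out=1, reg = 0x7CE
clock 5: out=0, reg = 0x3E7
clock 6: out=1, reg = 0x9F3
clock 7: out=1, reg = 0x4F9
clock 8: out=1, reg = 0x27C
clock 9: out=0, reg = 0x93E
clock 10: out=0, reg = 0xC9F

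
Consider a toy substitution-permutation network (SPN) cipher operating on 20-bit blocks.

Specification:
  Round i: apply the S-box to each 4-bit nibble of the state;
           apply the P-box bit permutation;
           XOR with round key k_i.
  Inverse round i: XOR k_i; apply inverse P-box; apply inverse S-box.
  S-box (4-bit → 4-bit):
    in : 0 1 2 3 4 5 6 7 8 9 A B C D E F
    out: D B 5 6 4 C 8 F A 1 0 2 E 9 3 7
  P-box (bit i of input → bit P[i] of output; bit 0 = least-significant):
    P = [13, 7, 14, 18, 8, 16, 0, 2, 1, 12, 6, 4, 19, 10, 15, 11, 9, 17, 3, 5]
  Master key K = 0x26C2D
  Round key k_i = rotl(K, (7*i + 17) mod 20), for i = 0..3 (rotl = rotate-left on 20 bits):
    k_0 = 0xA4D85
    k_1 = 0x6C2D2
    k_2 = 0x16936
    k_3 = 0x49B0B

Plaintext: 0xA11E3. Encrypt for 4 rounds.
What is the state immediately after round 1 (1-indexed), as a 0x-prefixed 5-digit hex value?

0x31017

s_0 = plaintext = 0xA11E3
s_1 = Round(s_0, k_0) = 0x31017
s_2 = Round(s_1, k_1) = 0x9AF0C
s_3 = Round(s_2, k_2) = 0x53AF1
s_4 = Round(s_3, k_3) = 0x13EA2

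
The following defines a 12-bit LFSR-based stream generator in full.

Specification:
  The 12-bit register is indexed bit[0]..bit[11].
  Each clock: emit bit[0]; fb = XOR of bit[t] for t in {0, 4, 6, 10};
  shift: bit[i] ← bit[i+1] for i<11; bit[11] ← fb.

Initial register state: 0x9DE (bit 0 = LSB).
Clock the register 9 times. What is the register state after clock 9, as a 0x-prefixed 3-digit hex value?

0x4F4

reg_0 = 0x9DE
clock 1: out=0, reg = 0x4EF
clock 2: out=1, reg = 0xA77
clock 3: out=1, reg = 0xD3B
clock 4: out=1, reg = 0xE9D
clock 5: out=1, reg = 0xF4E
clock 6: out=0, reg = 0x7A7
clock 7: out=1, reg = 0x3D3
clock 8: out=1, reg = 0x9E9
clock 9: out=1, reg = 0x4F4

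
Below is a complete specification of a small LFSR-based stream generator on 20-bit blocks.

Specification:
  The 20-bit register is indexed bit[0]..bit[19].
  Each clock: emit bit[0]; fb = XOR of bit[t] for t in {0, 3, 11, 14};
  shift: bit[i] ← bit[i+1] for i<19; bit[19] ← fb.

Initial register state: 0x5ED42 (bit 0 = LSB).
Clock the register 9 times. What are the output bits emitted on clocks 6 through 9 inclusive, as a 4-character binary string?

reg_0 = 0x5ED42
clock 1: out=0, reg = 0x2F6A1
clock 2: out=1, reg = 0x17B50
clock 3: out=0, reg = 0x0BDA8
clock 4: out=0, reg = 0x05ED4
clock 5: out=0, reg = 0x02F6A
clock 6: out=0, reg = 0x017B5
clock 7: out=1, reg = 0x80BDA
clock 8: out=0, reg = 0x405ED
clock 9: out=1, reg = 0x202F6

0101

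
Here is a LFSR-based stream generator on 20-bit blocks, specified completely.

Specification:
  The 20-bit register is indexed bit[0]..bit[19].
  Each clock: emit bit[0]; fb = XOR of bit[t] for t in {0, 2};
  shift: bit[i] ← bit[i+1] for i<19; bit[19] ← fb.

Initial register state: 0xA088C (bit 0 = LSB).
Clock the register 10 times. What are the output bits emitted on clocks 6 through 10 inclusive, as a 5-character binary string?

reg_0 = 0xA088C
clock 1: out=0, reg = 0xD0446
clock 2: out=0, reg = 0xE8223
clock 3: out=1, reg = 0xF4111
clock 4: out=1, reg = 0xFA088
clock 5: out=0, reg = 0x7D044
clock 6: out=0, reg = 0xBE822
clock 7: out=0, reg = 0x5F411
clock 8: out=1, reg = 0xAFA08
clock 9: out=0, reg = 0x57D04
clock 10: out=0, reg = 0xABE82

00100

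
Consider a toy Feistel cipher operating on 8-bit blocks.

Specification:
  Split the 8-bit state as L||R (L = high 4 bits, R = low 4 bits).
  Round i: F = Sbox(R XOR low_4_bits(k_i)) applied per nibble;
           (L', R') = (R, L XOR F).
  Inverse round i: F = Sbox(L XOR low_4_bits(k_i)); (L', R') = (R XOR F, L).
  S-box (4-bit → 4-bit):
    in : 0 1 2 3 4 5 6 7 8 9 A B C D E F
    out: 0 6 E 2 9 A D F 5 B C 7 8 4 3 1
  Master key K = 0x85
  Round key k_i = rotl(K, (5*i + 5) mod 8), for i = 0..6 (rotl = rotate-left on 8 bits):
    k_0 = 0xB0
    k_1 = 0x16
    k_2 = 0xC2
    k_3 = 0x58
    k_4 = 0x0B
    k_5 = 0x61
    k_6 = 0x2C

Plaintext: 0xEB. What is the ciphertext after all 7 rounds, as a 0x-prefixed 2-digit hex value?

0x65

s_0 = plaintext = 0xEB
s_1 = Round(s_0, k_0) = 0xB9
s_2 = Round(s_1, k_1) = 0x9A
s_3 = Round(s_2, k_2) = 0xAC
s_4 = Round(s_3, k_3) = 0xC3
s_5 = Round(s_4, k_4) = 0x39
s_6 = Round(s_5, k_5) = 0x96
s_7 = Round(s_6, k_6) = 0x65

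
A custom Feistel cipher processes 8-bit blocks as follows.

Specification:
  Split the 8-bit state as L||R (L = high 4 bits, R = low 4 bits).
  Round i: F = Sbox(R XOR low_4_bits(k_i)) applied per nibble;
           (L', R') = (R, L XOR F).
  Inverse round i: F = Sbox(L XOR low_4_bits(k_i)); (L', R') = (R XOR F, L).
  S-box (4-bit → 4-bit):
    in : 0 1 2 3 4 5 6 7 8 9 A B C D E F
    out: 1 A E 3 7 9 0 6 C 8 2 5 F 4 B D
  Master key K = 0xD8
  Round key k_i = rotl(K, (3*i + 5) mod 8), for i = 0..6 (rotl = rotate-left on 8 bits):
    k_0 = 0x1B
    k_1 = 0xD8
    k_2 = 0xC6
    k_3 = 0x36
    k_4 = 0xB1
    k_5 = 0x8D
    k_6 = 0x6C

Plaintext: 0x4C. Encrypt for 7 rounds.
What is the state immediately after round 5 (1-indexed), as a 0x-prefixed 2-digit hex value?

0x2D

s_0 = plaintext = 0x4C
s_1 = Round(s_0, k_0) = 0xC2
s_2 = Round(s_1, k_1) = 0x2E
s_3 = Round(s_2, k_2) = 0xEE
s_4 = Round(s_3, k_3) = 0xE2
s_5 = Round(s_4, k_4) = 0x2D
s_6 = Round(s_5, k_5) = 0xD3
s_7 = Round(s_6, k_6) = 0x30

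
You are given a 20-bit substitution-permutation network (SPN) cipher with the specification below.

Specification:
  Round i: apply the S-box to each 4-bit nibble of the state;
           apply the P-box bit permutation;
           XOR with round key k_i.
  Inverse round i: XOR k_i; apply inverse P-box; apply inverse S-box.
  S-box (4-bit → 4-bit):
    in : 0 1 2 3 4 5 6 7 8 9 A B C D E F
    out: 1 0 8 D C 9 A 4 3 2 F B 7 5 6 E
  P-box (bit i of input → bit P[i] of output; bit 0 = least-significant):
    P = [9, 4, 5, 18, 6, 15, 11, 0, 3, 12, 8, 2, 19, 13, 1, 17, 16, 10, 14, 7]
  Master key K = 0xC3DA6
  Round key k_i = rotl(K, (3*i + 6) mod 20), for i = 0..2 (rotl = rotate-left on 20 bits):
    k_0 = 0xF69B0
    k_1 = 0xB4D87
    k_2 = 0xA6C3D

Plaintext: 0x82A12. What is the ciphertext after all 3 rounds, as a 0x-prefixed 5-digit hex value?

0x3B382

s_0 = plaintext = 0x82A12
s_1 = Round(s_0, k_0) = 0x87CBC
s_2 = Round(s_1, k_1) = 0xADAFC
s_3 = Round(s_2, k_2) = 0x3B382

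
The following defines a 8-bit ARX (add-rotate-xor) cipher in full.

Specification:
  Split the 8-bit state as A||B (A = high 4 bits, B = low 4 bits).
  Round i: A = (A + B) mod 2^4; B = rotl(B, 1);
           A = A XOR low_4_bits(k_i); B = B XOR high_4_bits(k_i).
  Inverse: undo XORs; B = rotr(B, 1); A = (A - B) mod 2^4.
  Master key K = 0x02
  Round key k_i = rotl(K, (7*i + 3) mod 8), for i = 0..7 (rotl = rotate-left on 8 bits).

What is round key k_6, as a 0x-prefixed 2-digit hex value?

0x40

K = 0x02
k_0 = rotl(K, (7*0+3) mod 8) = rotl(K, 3) = 0x10
k_1 = rotl(K, (7*1+3) mod 8) = rotl(K, 2) = 0x08
k_2 = rotl(K, (7*2+3) mod 8) = rotl(K, 1) = 0x04
k_3 = rotl(K, (7*3+3) mod 8) = rotl(K, 0) = 0x02
k_4 = rotl(K, (7*4+3) mod 8) = rotl(K, 7) = 0x01
k_5 = rotl(K, (7*5+3) mod 8) = rotl(K, 6) = 0x80
k_6 = rotl(K, (7*6+3) mod 8) = rotl(K, 5) = 0x40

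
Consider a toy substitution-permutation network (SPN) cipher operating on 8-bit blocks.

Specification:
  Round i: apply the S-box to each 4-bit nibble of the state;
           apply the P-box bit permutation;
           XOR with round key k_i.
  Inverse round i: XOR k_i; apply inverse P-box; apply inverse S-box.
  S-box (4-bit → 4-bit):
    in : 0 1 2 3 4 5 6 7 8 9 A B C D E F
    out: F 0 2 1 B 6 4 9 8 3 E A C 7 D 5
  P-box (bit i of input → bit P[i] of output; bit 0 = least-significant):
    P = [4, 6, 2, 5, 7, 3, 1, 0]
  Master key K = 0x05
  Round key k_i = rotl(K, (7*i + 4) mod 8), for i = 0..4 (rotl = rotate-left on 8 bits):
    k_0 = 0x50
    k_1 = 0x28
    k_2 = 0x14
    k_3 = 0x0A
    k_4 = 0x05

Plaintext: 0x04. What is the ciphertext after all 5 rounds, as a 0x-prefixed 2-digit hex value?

s_0 = plaintext = 0x04
s_1 = Round(s_0, k_0) = 0xAB
s_2 = Round(s_1, k_1) = 0x43
s_3 = Round(s_2, k_2) = 0x8D
s_4 = Round(s_3, k_3) = 0x5F
s_5 = Round(s_4, k_4) = 0x1B

0x1B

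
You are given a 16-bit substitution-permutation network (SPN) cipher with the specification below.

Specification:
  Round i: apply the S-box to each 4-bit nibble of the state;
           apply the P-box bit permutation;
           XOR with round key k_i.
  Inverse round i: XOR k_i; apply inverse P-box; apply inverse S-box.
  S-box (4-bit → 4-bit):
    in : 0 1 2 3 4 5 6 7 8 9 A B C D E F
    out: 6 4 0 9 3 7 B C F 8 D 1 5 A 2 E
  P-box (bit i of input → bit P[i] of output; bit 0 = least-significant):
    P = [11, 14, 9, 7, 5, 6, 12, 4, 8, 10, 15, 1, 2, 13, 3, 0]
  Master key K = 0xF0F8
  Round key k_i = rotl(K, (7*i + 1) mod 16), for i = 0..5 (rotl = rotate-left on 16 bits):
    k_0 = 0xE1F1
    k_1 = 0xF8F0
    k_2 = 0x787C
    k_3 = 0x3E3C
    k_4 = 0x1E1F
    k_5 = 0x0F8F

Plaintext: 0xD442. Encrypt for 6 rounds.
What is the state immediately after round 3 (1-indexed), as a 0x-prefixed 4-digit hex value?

0xF63A

s_0 = plaintext = 0xD442
s_1 = Round(s_0, k_0) = 0xC490
s_2 = Round(s_1, k_1) = 0xBFEC
s_3 = Round(s_2, k_2) = 0xF63A
s_4 = Round(s_3, k_3) = 0x1187
s_5 = Round(s_4, k_4) = 0x8CE7
s_6 = Round(s_5, k_5) = 0xAC42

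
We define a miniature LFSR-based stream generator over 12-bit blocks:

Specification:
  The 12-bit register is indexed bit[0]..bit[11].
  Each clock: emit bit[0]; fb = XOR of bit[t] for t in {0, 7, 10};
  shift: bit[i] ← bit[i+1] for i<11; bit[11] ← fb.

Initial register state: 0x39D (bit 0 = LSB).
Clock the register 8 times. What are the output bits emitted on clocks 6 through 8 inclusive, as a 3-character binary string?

001

reg_0 = 0x39D
clock 1: out=1, reg = 0x1CE
clock 2: out=0, reg = 0x8E7
clock 3: out=1, reg = 0x473
clock 4: out=1, reg = 0x239
clock 5: out=1, reg = 0x91C
clock 6: out=0, reg = 0x48E
clock 7: out=0, reg = 0x247
clock 8: out=1, reg = 0x923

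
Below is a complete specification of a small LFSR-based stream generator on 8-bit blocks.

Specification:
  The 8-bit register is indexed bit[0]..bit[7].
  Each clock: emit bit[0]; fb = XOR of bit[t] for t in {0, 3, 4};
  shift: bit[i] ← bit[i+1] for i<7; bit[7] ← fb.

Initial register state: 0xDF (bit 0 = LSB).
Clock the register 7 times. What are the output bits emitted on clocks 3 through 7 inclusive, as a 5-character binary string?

11101

reg_0 = 0xDF
clock 1: out=1, reg = 0xEF
clock 2: out=1, reg = 0x77
clock 3: out=1, reg = 0x3B
clock 4: out=1, reg = 0x9D
clock 5: out=1, reg = 0xCE
clock 6: out=0, reg = 0xE7
clock 7: out=1, reg = 0xF3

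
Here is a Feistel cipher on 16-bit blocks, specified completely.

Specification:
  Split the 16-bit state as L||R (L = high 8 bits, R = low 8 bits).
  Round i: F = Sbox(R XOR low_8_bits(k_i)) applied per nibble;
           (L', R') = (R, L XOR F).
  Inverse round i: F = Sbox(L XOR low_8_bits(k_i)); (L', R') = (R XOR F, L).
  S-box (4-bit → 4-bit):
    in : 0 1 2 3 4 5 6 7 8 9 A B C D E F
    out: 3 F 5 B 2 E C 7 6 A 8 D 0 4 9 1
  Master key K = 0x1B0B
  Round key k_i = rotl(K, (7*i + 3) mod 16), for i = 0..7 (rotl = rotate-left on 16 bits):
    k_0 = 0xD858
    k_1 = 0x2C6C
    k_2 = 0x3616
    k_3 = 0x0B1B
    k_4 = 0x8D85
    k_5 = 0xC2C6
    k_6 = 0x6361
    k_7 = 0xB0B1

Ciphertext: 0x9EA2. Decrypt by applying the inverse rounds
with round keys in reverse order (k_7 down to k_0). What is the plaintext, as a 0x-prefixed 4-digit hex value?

s_0 = ciphertext = 0x9EA2
s_1 = InvRound(s_0, k_7) = 0xF39E
s_2 = InvRound(s_1, k_6) = 0x3BF3
s_3 = InvRound(s_2, k_5) = 0xE73B
s_4 = InvRound(s_3, k_4) = 0xFEE7
s_5 = InvRound(s_4, k_3) = 0x79FE
s_6 = InvRound(s_5, k_2) = 0x3F79
s_7 = InvRound(s_6, k_1) = 0x923F
s_8 = InvRound(s_7, k_0) = 0x3792

0x3792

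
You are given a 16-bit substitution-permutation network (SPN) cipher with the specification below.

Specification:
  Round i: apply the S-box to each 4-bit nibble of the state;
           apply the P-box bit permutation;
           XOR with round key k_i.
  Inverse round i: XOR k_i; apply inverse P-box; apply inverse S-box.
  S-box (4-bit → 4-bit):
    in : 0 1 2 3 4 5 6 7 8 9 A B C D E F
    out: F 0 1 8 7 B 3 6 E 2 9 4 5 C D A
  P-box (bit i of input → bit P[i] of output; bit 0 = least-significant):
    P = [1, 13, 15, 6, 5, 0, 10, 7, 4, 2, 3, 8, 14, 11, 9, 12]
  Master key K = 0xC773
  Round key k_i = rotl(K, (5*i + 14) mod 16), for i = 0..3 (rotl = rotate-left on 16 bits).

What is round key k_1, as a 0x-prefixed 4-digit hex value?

0x3B9E

K = 0xC773
k_0 = rotl(K, (5*0+14) mod 16) = rotl(K, 14) = 0xF1DC
k_1 = rotl(K, (5*1+14) mod 16) = rotl(K, 3) = 0x3B9E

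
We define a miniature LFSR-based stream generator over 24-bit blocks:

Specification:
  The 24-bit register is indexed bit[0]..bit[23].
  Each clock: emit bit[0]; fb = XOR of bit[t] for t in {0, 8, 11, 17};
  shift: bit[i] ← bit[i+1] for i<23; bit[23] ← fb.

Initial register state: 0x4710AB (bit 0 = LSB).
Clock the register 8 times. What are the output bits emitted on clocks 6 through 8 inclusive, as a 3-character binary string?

101

reg_0 = 0x4710AB
clock 1: out=1, reg = 0x238855
clock 2: out=1, reg = 0x91C42A
clock 3: out=0, reg = 0x48E215
clock 4: out=1, reg = 0xA4710A
clock 5: out=0, reg = 0xD23885
clock 6: out=1, reg = 0xE91C42
clock 7: out=0, reg = 0xF48E21
clock 8: out=1, reg = 0x7A4710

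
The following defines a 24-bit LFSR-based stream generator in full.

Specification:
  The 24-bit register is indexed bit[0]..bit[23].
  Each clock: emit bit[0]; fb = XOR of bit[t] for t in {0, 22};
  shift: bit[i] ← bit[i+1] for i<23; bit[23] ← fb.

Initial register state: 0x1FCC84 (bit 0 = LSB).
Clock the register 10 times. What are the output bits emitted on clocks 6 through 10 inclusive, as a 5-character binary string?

00100

reg_0 = 0x1FCC84
clock 1: out=0, reg = 0x0FE642
clock 2: out=0, reg = 0x07F321
clock 3: out=1, reg = 0x83F990
clock 4: out=0, reg = 0x41FCC8
clock 5: out=0, reg = 0xA0FE64
clock 6: out=0, reg = 0x507F32
clock 7: out=0, reg = 0xA83F99
clock 8: out=1, reg = 0xD41FCC
clock 9: out=0, reg = 0xEA0FE6
clock 10: out=0, reg = 0xF507F3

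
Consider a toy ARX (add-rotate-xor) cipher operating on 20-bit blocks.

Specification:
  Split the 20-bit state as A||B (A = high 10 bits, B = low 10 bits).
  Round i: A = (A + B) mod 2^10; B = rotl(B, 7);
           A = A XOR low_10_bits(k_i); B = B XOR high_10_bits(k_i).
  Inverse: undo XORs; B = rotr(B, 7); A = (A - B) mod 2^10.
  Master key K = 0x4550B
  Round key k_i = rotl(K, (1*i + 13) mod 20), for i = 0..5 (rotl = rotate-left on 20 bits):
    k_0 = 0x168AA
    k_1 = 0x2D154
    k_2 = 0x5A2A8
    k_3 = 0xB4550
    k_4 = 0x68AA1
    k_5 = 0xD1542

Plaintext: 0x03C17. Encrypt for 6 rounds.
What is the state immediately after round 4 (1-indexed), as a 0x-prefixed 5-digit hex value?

0xC620F

s_0 = plaintext = 0x03C17
s_1 = Round(s_0, k_0) = 0x233D8
s_2 = Round(s_1, k_1) = 0x4C0CF
s_3 = Round(s_2, k_2) = 0xD5EF1
s_4 = Round(s_3, k_3) = 0xC620F
s_5 = Round(s_4, k_4) = 0xE1A63
s_6 = Round(s_5, k_5) = 0x2AE89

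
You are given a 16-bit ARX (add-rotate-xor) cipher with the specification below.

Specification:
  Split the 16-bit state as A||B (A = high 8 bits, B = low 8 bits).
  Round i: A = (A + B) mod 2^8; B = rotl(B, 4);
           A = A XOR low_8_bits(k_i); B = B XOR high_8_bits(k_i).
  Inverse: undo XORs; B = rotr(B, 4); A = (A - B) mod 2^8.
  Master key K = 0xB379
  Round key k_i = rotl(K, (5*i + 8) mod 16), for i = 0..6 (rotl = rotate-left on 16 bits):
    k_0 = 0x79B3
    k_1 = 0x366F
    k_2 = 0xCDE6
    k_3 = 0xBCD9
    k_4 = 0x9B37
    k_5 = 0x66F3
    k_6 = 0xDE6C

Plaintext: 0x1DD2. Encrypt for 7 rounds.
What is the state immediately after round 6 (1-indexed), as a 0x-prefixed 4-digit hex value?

0x94CC

s_0 = plaintext = 0x1DD2
s_1 = Round(s_0, k_0) = 0x5C54
s_2 = Round(s_1, k_1) = 0xDF73
s_3 = Round(s_2, k_2) = 0xB4FA
s_4 = Round(s_3, k_3) = 0x7713
s_5 = Round(s_4, k_4) = 0xBDAA
s_6 = Round(s_5, k_5) = 0x94CC
s_7 = Round(s_6, k_6) = 0x0C12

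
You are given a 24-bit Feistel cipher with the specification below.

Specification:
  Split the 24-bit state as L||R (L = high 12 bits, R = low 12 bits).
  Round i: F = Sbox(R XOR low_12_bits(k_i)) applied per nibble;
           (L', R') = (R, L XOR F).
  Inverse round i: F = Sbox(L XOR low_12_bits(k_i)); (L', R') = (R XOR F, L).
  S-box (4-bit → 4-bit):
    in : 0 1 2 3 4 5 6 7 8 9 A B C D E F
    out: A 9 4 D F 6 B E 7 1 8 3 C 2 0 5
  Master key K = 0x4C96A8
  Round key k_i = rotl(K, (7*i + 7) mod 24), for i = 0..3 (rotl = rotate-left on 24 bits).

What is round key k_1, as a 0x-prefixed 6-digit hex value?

K = 0x4C96A8
k_0 = rotl(K, (7*0+7) mod 24) = rotl(K, 7) = 0x4B5426
k_1 = rotl(K, (7*1+7) mod 24) = rotl(K, 14) = 0xAA1325

0xAA1325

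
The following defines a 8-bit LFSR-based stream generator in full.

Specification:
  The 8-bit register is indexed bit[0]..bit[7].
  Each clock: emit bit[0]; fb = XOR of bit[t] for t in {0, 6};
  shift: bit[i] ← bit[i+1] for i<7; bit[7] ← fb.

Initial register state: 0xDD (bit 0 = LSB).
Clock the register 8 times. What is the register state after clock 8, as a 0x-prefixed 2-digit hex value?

reg_0 = 0xDD
clock 1: out=1, reg = 0x6E
clock 2: out=0, reg = 0xB7
clock 3: out=1, reg = 0xDB
clock 4: out=1, reg = 0x6D
clock 5: out=1, reg = 0x36
clock 6: out=0, reg = 0x1B
clock 7: out=1, reg = 0x8D
clock 8: out=1, reg = 0xC6

0xC6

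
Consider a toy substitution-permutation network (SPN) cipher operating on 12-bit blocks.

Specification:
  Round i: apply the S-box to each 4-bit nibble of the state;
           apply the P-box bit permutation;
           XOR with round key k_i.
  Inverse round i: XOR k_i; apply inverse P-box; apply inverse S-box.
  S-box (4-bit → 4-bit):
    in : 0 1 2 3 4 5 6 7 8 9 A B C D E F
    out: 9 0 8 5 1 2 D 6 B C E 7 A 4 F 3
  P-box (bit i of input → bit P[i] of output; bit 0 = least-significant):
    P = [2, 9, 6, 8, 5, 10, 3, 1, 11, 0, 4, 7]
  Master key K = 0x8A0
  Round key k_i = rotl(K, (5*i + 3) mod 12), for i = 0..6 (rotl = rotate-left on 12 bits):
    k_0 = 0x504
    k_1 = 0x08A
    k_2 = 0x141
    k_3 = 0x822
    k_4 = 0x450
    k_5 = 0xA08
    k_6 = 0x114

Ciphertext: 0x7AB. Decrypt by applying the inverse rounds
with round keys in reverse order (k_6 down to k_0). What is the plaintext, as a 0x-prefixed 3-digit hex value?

0xF98

s_0 = ciphertext = 0x7AB
s_1 = InvRound(s_0, k_6) = 0xAEF
s_2 = InvRound(s_1, k_5) = 0xC03
s_3 = InvRound(s_2, k_4) = 0xB2D
s_4 = InvRound(s_3, k_3) = 0x598
s_5 = InvRound(s_4, k_2) = 0xA7D
s_6 = InvRound(s_5, k_1) = 0xE0B
s_7 = InvRound(s_6, k_0) = 0xF98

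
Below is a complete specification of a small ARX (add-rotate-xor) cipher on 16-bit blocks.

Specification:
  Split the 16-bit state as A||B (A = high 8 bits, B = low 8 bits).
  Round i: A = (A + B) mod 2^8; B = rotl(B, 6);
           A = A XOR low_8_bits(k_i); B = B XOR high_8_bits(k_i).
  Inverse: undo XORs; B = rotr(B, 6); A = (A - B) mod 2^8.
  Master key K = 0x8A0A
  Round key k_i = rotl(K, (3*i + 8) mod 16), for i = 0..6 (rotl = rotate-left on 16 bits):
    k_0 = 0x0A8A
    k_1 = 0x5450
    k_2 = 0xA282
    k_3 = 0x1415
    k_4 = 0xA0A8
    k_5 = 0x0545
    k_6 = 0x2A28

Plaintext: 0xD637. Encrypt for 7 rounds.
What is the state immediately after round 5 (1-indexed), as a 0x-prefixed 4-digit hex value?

0x5719

s_0 = plaintext = 0xD637
s_1 = Round(s_0, k_0) = 0x87C7
s_2 = Round(s_1, k_1) = 0x1EA5
s_3 = Round(s_2, k_2) = 0x41CB
s_4 = Round(s_3, k_3) = 0x19E6
s_5 = Round(s_4, k_4) = 0x5719
s_6 = Round(s_5, k_5) = 0x3543
s_7 = Round(s_6, k_6) = 0x50FA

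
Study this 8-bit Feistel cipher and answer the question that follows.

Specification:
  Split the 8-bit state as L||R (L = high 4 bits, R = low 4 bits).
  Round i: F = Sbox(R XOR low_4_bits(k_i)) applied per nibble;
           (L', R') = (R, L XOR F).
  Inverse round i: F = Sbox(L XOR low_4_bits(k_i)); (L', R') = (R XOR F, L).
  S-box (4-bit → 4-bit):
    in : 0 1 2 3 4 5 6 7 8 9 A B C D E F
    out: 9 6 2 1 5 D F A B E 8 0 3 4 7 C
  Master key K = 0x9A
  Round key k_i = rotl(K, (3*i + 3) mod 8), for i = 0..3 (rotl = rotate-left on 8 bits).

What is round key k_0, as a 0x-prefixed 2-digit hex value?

0xD4

K = 0x9A
k_0 = rotl(K, (3*0+3) mod 8) = rotl(K, 3) = 0xD4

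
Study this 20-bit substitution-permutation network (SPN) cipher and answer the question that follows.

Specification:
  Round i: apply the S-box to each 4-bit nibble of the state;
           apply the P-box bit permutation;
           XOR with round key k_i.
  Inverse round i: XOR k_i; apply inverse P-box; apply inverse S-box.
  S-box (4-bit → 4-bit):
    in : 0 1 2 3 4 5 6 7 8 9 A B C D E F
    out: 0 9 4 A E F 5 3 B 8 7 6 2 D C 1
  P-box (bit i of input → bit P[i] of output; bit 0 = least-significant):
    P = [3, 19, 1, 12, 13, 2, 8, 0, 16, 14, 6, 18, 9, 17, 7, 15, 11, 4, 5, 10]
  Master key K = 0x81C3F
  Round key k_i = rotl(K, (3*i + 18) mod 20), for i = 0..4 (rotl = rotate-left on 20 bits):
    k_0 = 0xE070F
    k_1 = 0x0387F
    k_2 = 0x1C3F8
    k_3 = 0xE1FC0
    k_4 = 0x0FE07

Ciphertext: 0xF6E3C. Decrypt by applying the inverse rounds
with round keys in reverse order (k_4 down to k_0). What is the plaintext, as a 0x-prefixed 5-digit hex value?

0x58848

s_0 = ciphertext = 0xF6E3C
s_1 = InvRound(s_0, k_4) = 0xB3195
s_2 = InvRound(s_1, k_3) = 0x8FD80
s_3 = InvRound(s_2, k_2) = 0x5F6F8
s_4 = InvRound(s_3, k_1) = 0x1D832
s_5 = InvRound(s_4, k_0) = 0x58848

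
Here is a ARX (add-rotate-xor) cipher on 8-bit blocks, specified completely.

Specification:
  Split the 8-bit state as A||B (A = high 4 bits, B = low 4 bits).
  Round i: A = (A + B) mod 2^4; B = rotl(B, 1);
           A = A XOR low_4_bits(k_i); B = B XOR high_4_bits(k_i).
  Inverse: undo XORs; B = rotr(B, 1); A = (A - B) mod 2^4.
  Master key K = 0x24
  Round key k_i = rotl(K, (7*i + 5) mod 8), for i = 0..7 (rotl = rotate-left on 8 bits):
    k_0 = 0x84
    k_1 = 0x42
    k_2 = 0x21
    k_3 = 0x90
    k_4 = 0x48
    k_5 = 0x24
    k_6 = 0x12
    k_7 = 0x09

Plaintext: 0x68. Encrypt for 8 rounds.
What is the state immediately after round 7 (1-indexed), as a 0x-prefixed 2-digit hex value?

0xD4

s_0 = plaintext = 0x68
s_1 = Round(s_0, k_0) = 0xA9
s_2 = Round(s_1, k_1) = 0x17
s_3 = Round(s_2, k_2) = 0x9C
s_4 = Round(s_3, k_3) = 0x50
s_5 = Round(s_4, k_4) = 0xD4
s_6 = Round(s_5, k_5) = 0x5A
s_7 = Round(s_6, k_6) = 0xD4
s_8 = Round(s_7, k_7) = 0x88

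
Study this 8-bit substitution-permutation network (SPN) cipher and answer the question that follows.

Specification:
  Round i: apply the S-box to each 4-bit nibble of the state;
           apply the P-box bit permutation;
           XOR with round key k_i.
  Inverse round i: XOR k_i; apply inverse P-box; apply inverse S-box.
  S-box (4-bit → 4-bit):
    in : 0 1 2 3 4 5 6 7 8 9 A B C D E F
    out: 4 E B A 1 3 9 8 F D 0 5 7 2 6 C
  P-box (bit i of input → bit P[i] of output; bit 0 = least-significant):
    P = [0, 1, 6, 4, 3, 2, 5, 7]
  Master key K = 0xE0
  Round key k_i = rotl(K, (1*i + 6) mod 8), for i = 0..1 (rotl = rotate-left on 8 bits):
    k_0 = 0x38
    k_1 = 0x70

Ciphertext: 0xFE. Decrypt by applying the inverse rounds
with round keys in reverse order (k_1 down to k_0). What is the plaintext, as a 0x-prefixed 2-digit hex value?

s_0 = ciphertext = 0xFE
s_1 = InvRound(s_0, k_1) = 0x2D
s_2 = InvRound(s_1, k_0) = 0xD6

0xD6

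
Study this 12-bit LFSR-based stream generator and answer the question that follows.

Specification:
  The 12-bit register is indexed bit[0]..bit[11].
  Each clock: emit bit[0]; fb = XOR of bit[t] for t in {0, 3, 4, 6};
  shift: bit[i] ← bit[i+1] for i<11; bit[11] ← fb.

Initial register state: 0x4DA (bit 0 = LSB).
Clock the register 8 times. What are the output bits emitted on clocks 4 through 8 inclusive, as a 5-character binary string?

11011

reg_0 = 0x4DA
clock 1: out=0, reg = 0xA6D
clock 2: out=1, reg = 0xD36
clock 3: out=0, reg = 0xE9B
clock 4: out=1, reg = 0xF4D
clock 5: out=1, reg = 0xFA6
clock 6: out=0, reg = 0x7D3
clock 7: out=1, reg = 0xBE9
clock 8: out=1, reg = 0xDF4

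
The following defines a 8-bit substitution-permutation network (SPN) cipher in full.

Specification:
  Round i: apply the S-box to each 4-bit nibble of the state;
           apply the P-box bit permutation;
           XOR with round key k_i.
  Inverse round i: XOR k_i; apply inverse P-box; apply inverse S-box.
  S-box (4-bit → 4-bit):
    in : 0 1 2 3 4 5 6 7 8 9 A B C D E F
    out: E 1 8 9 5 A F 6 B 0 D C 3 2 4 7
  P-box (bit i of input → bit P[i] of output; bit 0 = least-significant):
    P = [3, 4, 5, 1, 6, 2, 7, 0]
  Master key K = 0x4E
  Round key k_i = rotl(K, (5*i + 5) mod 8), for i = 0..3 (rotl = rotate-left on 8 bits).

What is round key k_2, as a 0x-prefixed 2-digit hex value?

0x27

K = 0x4E
k_0 = rotl(K, (5*0+5) mod 8) = rotl(K, 5) = 0xC9
k_1 = rotl(K, (5*1+5) mod 8) = rotl(K, 2) = 0x39
k_2 = rotl(K, (5*2+5) mod 8) = rotl(K, 7) = 0x27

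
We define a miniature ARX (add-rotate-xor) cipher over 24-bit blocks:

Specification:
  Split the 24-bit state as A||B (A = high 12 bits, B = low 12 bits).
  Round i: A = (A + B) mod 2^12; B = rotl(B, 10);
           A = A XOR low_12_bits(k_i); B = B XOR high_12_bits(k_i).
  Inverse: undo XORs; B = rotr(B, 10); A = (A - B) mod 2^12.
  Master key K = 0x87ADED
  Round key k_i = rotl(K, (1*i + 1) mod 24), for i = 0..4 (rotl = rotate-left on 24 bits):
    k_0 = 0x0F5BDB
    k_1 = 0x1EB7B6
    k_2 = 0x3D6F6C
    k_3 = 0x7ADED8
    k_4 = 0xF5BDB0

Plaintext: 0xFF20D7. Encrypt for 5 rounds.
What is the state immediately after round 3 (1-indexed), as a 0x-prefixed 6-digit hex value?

s_0 = plaintext = 0xFF20D7
s_1 = Round(s_0, k_0) = 0xB12CC0
s_2 = Round(s_1, k_1) = 0x0642DB
s_3 = Round(s_2, k_2) = 0xC53F60
s_4 = Round(s_3, k_3) = 0x56B475
s_5 = Round(s_4, k_4) = 0x450A46

0xC53F60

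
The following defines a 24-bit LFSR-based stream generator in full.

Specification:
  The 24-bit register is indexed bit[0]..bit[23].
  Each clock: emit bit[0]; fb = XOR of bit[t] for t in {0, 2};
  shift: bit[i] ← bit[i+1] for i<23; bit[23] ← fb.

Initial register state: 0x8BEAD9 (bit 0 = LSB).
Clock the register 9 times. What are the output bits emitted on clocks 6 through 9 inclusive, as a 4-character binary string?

reg_0 = 0x8BEAD9
clock 1: out=1, reg = 0xC5F56C
clock 2: out=0, reg = 0xE2FAB6
clock 3: out=0, reg = 0xF17D5B
clock 4: out=1, reg = 0xF8BEAD
clock 5: out=1, reg = 0x7C5F56
clock 6: out=0, reg = 0xBE2FAB
clock 7: out=1, reg = 0xDF17D5
clock 8: out=1, reg = 0x6F8BEA
clock 9: out=0, reg = 0x37C5F5

0110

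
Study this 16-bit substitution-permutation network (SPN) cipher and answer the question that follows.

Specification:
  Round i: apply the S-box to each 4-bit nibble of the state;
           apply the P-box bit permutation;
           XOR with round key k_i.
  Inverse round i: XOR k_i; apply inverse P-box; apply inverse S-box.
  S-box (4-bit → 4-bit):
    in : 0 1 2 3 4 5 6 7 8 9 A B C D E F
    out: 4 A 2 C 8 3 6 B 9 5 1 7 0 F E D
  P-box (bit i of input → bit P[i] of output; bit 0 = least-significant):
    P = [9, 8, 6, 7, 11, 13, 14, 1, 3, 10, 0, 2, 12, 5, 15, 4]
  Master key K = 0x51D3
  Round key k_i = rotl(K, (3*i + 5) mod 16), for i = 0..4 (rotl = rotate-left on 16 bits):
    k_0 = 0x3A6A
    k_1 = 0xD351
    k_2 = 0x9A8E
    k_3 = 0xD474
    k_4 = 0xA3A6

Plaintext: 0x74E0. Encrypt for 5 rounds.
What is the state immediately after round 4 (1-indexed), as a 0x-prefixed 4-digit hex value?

0x3E3F

s_0 = plaintext = 0x74E0
s_1 = Round(s_0, k_0) = 0x4A1C
s_2 = Round(s_1, k_1) = 0xF34B
s_3 = Round(s_2, k_2) = 0x09D9
s_4 = Round(s_3, k_3) = 0x3E3F
s_5 = Round(s_4, k_4) = 0x6571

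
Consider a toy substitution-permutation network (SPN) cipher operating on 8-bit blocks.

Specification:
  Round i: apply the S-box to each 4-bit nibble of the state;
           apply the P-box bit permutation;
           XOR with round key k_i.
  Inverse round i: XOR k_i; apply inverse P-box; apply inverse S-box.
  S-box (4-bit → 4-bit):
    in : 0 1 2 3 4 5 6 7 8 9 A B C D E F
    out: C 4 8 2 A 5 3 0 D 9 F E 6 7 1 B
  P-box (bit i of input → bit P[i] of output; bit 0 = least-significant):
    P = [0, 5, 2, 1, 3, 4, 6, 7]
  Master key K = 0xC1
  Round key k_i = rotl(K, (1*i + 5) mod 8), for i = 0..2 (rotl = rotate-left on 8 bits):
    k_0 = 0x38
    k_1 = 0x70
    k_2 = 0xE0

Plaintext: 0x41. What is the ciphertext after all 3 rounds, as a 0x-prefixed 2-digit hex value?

0x0C

s_0 = plaintext = 0x41
s_1 = Round(s_0, k_0) = 0xAC
s_2 = Round(s_1, k_1) = 0x8C
s_3 = Round(s_2, k_2) = 0x0C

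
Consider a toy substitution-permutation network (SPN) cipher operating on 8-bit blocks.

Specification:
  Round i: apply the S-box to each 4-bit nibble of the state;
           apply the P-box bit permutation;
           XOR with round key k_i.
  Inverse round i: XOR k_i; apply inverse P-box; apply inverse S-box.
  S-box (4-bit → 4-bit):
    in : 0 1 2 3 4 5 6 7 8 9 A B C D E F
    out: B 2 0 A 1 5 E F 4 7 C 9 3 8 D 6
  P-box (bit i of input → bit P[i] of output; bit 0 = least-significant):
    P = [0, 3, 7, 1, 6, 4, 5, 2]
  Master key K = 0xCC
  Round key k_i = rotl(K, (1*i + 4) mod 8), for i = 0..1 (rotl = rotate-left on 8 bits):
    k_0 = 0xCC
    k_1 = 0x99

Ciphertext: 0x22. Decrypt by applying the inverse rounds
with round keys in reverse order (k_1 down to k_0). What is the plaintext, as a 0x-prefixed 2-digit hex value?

0xF0

s_0 = ciphertext = 0x22
s_1 = InvRound(s_0, k_1) = 0xF7
s_2 = InvRound(s_1, k_0) = 0xF0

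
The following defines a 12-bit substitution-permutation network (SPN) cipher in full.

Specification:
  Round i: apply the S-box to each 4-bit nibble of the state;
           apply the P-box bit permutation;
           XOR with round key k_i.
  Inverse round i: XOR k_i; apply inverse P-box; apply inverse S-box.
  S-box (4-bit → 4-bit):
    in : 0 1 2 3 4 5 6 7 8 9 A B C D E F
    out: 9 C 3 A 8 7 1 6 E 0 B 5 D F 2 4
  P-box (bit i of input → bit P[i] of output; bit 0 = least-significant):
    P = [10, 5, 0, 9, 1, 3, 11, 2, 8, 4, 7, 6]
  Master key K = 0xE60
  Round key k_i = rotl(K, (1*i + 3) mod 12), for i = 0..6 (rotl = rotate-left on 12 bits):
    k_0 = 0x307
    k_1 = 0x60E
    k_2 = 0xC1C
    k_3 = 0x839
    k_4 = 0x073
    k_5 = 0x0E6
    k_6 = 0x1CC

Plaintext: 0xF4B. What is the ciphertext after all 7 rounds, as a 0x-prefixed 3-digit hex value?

s_0 = plaintext = 0xF4B
s_1 = Round(s_0, k_0) = 0x782
s_2 = Round(s_1, k_1) = 0xAB2
s_3 = Round(s_2, k_2) = 0x16E
s_4 = Round(s_3, k_3) = 0x8DB
s_5 = Round(s_4, k_4) = 0xCAC
s_6 = Round(s_5, k_5) = 0x729
s_7 = Round(s_6, k_6) = 0x156

0x156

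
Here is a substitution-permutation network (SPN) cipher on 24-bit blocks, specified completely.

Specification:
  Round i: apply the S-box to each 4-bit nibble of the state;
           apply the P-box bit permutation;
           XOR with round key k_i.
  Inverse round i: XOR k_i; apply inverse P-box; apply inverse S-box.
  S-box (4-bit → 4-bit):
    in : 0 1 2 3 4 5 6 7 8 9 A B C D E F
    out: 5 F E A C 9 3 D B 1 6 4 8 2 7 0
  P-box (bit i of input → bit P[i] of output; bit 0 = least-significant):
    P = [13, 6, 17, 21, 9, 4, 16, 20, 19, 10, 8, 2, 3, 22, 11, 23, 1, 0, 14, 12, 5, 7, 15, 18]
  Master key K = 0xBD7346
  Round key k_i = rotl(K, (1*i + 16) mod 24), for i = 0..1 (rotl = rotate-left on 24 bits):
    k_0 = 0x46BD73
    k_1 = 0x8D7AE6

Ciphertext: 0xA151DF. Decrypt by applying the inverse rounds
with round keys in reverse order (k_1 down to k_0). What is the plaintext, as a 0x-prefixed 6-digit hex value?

s_0 = ciphertext = 0xA151DF
s_1 = InvRound(s_0, k_1) = 0x5D0065
s_2 = InvRound(s_1, k_0) = 0xB5B120

0xB5B120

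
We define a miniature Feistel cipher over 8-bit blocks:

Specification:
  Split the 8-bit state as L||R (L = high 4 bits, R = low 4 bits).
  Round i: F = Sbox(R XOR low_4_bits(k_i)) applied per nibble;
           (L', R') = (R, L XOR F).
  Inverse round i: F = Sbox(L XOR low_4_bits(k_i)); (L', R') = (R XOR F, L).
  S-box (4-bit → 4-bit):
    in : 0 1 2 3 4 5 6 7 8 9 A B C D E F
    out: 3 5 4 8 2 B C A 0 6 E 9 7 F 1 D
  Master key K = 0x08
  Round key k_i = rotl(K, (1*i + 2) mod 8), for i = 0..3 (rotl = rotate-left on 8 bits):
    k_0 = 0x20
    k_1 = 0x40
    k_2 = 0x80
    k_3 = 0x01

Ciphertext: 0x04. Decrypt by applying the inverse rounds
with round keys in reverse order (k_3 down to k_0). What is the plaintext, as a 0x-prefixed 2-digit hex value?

s_0 = ciphertext = 0x04
s_1 = InvRound(s_0, k_3) = 0x10
s_2 = InvRound(s_1, k_2) = 0x51
s_3 = InvRound(s_2, k_1) = 0xA5
s_4 = InvRound(s_3, k_0) = 0xBA

0xBA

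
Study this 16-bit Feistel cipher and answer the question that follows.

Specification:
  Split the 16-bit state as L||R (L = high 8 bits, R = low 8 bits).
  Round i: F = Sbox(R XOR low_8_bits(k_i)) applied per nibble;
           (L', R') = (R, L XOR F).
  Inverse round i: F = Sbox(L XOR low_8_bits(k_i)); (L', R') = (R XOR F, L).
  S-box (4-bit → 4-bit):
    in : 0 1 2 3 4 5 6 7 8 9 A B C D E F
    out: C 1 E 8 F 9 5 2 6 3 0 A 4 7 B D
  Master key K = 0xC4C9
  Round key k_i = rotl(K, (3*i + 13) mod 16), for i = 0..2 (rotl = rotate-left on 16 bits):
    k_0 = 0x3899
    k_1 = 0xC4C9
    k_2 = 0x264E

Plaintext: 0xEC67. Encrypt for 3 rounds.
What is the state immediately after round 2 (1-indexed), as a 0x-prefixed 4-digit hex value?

s_0 = plaintext = 0xEC67
s_1 = Round(s_0, k_0) = 0x6737
s_2 = Round(s_1, k_1) = 0x37BC
s_3 = Round(s_2, k_2) = 0xBCE9

0x37BC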